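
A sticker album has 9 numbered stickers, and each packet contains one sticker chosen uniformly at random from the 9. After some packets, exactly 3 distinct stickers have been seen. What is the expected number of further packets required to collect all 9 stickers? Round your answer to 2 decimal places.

With k distinct stickers already seen, the next new one takes an expected 9/(9-k) packets.
Sum over k = 3,...,8: E = 9/6 + 9/5 + 9/4 + 9/3 + 9/2 + 9/1 = 22.050.

22.05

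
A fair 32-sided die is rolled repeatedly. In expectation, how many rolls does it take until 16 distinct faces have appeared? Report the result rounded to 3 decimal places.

With k distinct faces already seen, the next new one arrives after an expected 32/(32-k) rolls.
Sum over k = 0,...,15: E = 32/32 + 32/31 + 32/30 + ... + 32/18 + 32/17 = 21.6885.

21.689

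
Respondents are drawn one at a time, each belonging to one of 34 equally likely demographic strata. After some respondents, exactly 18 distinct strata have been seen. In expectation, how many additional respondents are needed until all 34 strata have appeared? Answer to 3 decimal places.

With k distinct strata already seen, the next new one takes an expected 34/(34-k) respondents.
Sum over k = 18,...,33: E = 34/16 + 34/15 + 34/14 + ... + 34/2 + 34/1 = 114.9448.

114.945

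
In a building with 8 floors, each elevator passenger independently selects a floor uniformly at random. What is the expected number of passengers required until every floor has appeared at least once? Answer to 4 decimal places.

21.7429

After k distinct floors have appeared, the next passenger gives a new one with probability (8-k)/8, so the expected wait for the (k+1)-th is 8/(8-k).
E[T] = 8/8 + 8/7 + 8/6 + ... + 8/2 + 8/1 = 8·H_{8}.
H_{8} = 2.71786, so E[T] = 21.74286.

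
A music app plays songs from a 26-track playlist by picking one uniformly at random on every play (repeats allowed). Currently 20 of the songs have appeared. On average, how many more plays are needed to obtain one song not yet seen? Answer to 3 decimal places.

Each play yields a new song with probability (26-20)/26 = 6/26, so the wait is geometric with mean 26/6.
E = 26/6 = 4.3333.

4.333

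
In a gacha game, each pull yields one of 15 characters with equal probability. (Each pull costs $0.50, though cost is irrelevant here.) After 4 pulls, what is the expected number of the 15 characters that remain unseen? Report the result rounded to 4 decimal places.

11.3825

For each character, P(unseen after 4) = (14/15)^4 = 0.75883.
By linearity of expectation, E[unseen] = 15·(14/15)^4 = 11.38252.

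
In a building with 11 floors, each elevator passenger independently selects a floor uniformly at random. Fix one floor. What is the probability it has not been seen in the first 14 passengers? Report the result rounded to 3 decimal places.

0.263

On each passenger the fixed floor fails to appear with probability 10/11.
P(still missing after 14) = (10/11)^14 = 0.2633.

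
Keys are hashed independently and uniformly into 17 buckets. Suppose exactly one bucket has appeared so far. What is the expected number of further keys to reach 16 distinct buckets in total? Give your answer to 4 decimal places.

40.4724

The wait to go from k to k+1 distinct buckets is geometric with mean 17/(17-k).
Sum over k = 1,...,15: E = 17/16 + 17/15 + 17/14 + ... + 17/3 + 17/2 = 40.47239.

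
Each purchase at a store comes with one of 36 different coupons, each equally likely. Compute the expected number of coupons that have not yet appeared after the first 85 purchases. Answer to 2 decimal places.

For each coupon, P(unseen after 85) = (35/36)^85 = 0.091.
By linearity of expectation, E[unseen] = 36·(35/36)^85 = 3.284.

3.28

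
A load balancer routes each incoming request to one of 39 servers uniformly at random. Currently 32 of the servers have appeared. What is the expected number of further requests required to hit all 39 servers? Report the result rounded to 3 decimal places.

From k distinct to k+1 distinct takes on average 39/(39-k) requests.
Sum over k = 32,...,38: E = 39/7 + 39/6 + 39/5 + ... + 39/2 + 39/1 = 101.1214.

101.121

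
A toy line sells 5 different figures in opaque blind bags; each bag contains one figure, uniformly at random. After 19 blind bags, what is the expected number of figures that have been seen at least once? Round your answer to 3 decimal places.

For each figure, P(seen in 19 blind bags) = 1 - (4/5)^19 = 0.9856.
By linearity of expectation, E[distinct seen] = 5·(1 - (4/5)^19) = 4.9279.

4.928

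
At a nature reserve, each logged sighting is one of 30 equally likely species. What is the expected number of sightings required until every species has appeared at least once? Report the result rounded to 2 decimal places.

119.85

After k distinct species have appeared, the next sighting gives a new one with probability (30-k)/30, so the expected wait for the (k+1)-th is 30/(30-k).
E[T] = 30/30 + 30/29 + 30/28 + ... + 30/2 + 30/1 = 30·H_{30}.
H_{30} = 3.995, so E[T] = 119.850.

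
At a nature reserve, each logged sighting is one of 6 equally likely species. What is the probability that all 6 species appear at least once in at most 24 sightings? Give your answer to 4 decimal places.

By inclusion–exclusion over which species are missing,
P(all seen) = Σ_{j=0}^{6} (-1)^j C(6,j)((6-j)/6)^24
= 1.00000 - 0.07547 + 0.00089 - 0.00000 + 0.00000 - 0.00000 + 0.00000
= 0.92542.

0.9254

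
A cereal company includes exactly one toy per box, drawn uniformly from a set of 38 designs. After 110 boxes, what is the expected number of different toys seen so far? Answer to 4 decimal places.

35.9780

For each toy, P(seen in 110 boxes) = 1 - (37/38)^110 = 0.94679.
By linearity of expectation, E[distinct seen] = 38·(1 - (37/38)^110) = 35.97802.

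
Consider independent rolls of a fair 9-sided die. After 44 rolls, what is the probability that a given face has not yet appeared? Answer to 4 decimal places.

On each roll the fixed face fails to appear with probability 8/9.
P(still missing after 44) = (8/9)^44 = 0.00561.

0.0056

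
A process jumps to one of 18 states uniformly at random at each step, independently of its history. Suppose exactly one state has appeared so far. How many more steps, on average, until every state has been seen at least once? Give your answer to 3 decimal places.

61.912

With k distinct states already seen, the next new one takes an expected 18/(18-k) steps.
Sum over k = 1,...,17: E = 18/17 + 18/16 + 18/15 + ... + 18/2 + 18/1 = 61.9119.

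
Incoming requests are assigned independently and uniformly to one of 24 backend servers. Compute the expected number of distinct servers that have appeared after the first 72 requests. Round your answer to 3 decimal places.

For each server, P(seen in 72 requests) = 1 - (23/24)^72 = 0.9533.
By linearity of expectation, E[distinct seen] = 24·(1 - (23/24)^72) = 22.8795.

22.880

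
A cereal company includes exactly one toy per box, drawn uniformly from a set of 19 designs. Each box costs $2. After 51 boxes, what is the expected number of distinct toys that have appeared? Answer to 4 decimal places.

For each toy, P(seen in 51 boxes) = 1 - (18/19)^51 = 0.93655.
By linearity of expectation, E[distinct seen] = 19·(1 - (18/19)^51) = 17.79436.

17.7944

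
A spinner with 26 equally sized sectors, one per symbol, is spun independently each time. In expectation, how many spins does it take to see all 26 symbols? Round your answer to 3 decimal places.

The wait to go from k to k+1 distinct symbols is geometric with mean 26/(26-k).
E[T] = 26/26 + 26/25 + 26/24 + ... + 26/2 + 26/1 = 26·H_{26}.
H_{26} = 3.8544, so E[T] = 100.2149.

100.215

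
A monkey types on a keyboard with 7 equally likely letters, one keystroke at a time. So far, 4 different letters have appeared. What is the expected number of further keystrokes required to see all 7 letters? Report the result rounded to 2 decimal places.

With k distinct letters already seen, the next new one takes an expected 7/(7-k) keystrokes.
Sum over k = 4,...,6: E = 7/3 + 7/2 + 7/1 = 12.833.

12.83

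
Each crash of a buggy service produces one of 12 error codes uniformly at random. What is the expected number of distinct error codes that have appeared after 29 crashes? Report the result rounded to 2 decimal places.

11.04

For each error code, P(seen in 29 crashes) = 1 - (11/12)^29 = 0.920.
By linearity of expectation, E[distinct seen] = 12·(1 - (11/12)^29) = 11.038.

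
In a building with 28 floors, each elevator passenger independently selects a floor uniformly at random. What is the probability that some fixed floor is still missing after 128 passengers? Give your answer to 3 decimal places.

Each passenger misses the fixed floor with probability (28-1)/28 = 27/28, independently.
P(still missing after 128) = (27/28)^128 = 0.0095.

0.010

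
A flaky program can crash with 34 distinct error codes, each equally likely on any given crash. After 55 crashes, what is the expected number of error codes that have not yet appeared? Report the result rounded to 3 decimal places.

For each error code, P(unseen after 55) = (33/34)^55 = 0.1936.
By linearity of expectation, E[unseen] = 34·(33/34)^55 = 6.5827.

6.583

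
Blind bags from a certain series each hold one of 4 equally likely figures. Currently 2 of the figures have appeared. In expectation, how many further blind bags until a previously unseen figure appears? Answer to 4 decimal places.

Each blind bag yields a new figure with probability (4-2)/4 = 2/4, so the wait is geometric with mean 4/2.
E = 4/2 = 2.00000.

2.0000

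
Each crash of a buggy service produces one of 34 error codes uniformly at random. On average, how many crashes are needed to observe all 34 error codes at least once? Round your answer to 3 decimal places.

Split into phases: going from k distinct to k+1 distinct takes on average 34/(34-k) crashes.
E[T] = 34/34 + 34/33 + 34/32 + ... + 34/2 + 34/1 = 34·H_{34}.
H_{34} = 4.1182, so E[T] = 140.0191.

140.019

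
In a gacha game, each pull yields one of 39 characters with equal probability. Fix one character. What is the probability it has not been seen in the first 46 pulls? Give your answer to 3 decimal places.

0.303

Each pull misses the fixed character with probability (39-1)/39 = 38/39, independently.
P(still missing after 46) = (38/39)^46 = 0.3027.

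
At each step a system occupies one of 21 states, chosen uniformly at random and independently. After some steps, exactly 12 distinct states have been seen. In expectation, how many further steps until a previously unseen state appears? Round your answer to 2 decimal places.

2.33

Each step yields a new state with probability (21-12)/21 = 9/21, so the wait is geometric with mean 21/9.
E = 21/9 = 2.333.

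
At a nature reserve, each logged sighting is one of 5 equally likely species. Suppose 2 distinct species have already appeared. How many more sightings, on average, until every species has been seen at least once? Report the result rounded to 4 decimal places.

From k distinct to k+1 distinct takes on average 5/(5-k) sightings.
Sum over k = 2,...,4: E = 5/3 + 5/2 + 5/1 = 9.16667.

9.1667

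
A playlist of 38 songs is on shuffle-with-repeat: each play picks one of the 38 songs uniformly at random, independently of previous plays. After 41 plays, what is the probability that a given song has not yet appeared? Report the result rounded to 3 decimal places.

On each play the fixed song fails to appear with probability 37/38.
P(still missing after 41) = (37/38)^41 = 0.3351.

0.335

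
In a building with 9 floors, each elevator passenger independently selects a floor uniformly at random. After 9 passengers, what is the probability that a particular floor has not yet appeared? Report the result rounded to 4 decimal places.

0.3464

On each passenger the fixed floor fails to appear with probability 8/9.
P(still missing after 9) = (8/9)^9 = 0.34644.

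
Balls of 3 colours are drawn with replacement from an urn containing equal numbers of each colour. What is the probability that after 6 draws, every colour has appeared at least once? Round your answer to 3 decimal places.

0.741

By inclusion–exclusion over which colours are missing,
P(all seen) = Σ_{j=0}^{3} (-1)^j C(3,j)((3-j)/3)^6
= 1.0000 - 0.2634 + 0.0041 - 0.0000
= 0.7407.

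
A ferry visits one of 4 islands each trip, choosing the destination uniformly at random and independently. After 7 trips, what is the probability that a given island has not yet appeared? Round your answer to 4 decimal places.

On each trip the fixed island fails to appear with probability 3/4.
P(still missing after 7) = (3/4)^7 = 0.13348.

0.1335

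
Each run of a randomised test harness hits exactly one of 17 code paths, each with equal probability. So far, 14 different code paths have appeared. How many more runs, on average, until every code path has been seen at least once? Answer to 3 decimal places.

The wait to go from k to k+1 distinct code paths is geometric with mean 17/(17-k).
Sum over k = 14,...,16: E = 17/3 + 17/2 + 17/1 = 31.1667.

31.167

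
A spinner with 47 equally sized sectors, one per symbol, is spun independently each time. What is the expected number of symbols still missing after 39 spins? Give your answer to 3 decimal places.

20.316

For each symbol, P(unseen after 39) = (46/47)^39 = 0.4323.
By linearity of expectation, E[unseen] = 47·(46/47)^39 = 20.3159.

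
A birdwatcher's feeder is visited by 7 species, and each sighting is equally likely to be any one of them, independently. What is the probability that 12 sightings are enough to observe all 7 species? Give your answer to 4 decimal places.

0.2285

By inclusion–exclusion over which species are missing,
P(all seen) = Σ_{j=0}^{7} (-1)^j C(7,j)((7-j)/7)^12
= 1.00000 - 1.10087 + 0.37041 - 0.04242 + 0.00134 - 0.00001 + 0.00000 - 0.00000
= 0.22845.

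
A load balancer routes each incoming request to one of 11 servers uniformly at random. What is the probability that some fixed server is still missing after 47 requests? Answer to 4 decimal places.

On each request the fixed server fails to appear with probability 10/11.
P(still missing after 47) = (10/11)^47 = 0.01134.

0.0113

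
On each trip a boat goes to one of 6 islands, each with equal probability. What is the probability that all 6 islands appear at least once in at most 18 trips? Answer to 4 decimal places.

0.7847

Let A_i be the event that island i is missing after 18 trips. By inclusion–exclusion on the A_i,
P(all seen) = Σ_{j=0}^{6} (-1)^j C(6,j)((6-j)/6)^18
= 1.00000 - 0.22537 + 0.01015 - 0.00008 + 0.00000 - 0.00000 + 0.00000
= 0.78471.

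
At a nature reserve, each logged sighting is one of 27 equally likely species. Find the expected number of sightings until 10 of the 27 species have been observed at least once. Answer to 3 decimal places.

With k distinct species already seen, the next new one arrives after an expected 27/(27-k) sightings.
Sum over k = 0,...,9: E = 27/27 + 27/26 + 27/25 + ... + 27/19 + 27/18 = 12.2014.

12.201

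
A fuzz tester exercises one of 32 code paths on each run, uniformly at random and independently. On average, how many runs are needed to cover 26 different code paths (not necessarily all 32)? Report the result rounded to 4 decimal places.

Going from k to k+1 distinct takes a geometric number of runs with mean 32/(32-k).
Sum over k = 0,...,25: E = 32/32 + 32/31 + 32/30 + ... + 32/8 + 32/7 = 51.47185.

51.4718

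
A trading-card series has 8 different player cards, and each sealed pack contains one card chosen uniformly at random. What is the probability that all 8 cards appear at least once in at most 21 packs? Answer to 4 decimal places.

By inclusion–exclusion over which cards are missing,
P(all seen) = Σ_{j=0}^{8} (-1)^j C(8,j)((8-j)/8)^21
= 1.00000 - 0.48446 + 0.06660 - 0.00290 + 0.00003 - 0.00000 + 0.00000 - 0.00000 + 0.00000
= 0.57927.

0.5793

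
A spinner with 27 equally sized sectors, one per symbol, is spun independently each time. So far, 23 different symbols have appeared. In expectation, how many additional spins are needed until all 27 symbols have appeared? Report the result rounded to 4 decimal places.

56.2500

The wait to go from k to k+1 distinct symbols is geometric with mean 27/(27-k).
Sum over k = 23,...,26: E = 27/4 + 27/3 + 27/2 + 27/1 = 56.25000.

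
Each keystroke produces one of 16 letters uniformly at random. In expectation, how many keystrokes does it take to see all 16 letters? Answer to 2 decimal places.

54.09

After k distinct letters have appeared, the next keystroke gives a new one with probability (16-k)/16, so the expected wait for the (k+1)-th is 16/(16-k).
E[T] = 16/16 + 16/15 + 16/14 + ... + 16/2 + 16/1 = 16·H_{16}.
H_{16} = 3.381, so E[T] = 54.092.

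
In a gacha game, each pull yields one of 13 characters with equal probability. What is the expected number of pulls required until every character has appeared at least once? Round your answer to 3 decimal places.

41.342

The wait to go from k to k+1 distinct characters is geometric with mean 13/(13-k).
E[T] = 13/13 + 13/12 + 13/11 + ... + 13/2 + 13/1 = 13·H_{13}.
H_{13} = 3.1801, so E[T] = 41.3417.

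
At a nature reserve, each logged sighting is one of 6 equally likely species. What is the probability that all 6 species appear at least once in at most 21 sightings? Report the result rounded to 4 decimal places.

By inclusion–exclusion over which species are missing,
P(all seen) = Σ_{j=0}^{6} (-1)^j C(6,j)((6-j)/6)^21
= 1.00000 - 0.13042 + 0.00301 - 0.00001 + 0.00000 - 0.00000 + 0.00000
= 0.87258.

0.8726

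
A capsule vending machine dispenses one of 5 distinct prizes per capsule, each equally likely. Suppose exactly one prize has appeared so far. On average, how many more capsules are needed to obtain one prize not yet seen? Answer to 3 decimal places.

The number of capsules until the next new prize is geometric with success probability 4/5, so its mean is 5/4.
E = 5/4 = 1.2500.

1.250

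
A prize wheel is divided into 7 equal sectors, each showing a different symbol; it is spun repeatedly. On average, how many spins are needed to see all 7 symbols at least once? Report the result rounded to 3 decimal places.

18.150

Split into phases: going from k distinct to k+1 distinct takes on average 7/(7-k) spins.
E[T] = 7/7 + 7/6 + 7/5 + ... + 7/2 + 7/1 = 7·H_{7}.
H_{7} = 2.5929, so E[T] = 18.1500.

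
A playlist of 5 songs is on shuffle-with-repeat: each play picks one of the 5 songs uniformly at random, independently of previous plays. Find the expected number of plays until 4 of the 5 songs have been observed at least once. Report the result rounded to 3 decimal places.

With k distinct songs already seen, the next new one arrives after an expected 5/(5-k) plays.
Sum over k = 0,...,3: E = 5/5 + 5/4 + 5/3 + 5/2 = 6.4167.

6.417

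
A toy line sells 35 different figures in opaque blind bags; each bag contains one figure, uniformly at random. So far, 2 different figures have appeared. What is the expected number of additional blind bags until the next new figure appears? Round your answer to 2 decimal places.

1.06

The number of blind bags until the next new figure is geometric with success probability 33/35, so its mean is 35/33.
E = 35/33 = 1.061.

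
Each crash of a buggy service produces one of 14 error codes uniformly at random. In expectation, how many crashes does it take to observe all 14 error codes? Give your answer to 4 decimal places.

The wait to go from k to k+1 distinct error codes is geometric with mean 14/(14-k).
E[T] = 14/14 + 14/13 + 14/12 + ... + 14/2 + 14/1 = 14·H_{14}.
H_{14} = 3.25156, so E[T] = 45.52187.

45.5219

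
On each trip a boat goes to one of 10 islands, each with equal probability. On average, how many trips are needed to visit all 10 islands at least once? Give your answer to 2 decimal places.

Split into phases: going from k distinct to k+1 distinct takes on average 10/(10-k) trips.
E[T] = 10/10 + 10/9 + 10/8 + ... + 10/2 + 10/1 = 10·H_{10}.
H_{10} = 2.929, so E[T] = 29.290.

29.29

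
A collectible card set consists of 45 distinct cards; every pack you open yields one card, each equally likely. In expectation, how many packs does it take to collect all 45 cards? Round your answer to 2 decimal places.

197.77

After k distinct cards have appeared, the next pack gives a new one with probability (45-k)/45, so the expected wait for the (k+1)-th is 45/(45-k).
E[T] = 45/45 + 45/44 + 45/43 + ... + 45/2 + 45/1 = 45·H_{45}.
H_{45} = 4.395, so E[T] = 197.773.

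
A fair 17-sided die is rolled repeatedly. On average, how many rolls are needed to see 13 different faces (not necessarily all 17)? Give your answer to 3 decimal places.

23.056

With k distinct faces already seen, the next new one arrives after an expected 17/(17-k) rolls.
Sum over k = 0,...,12: E = 17/17 + 17/16 + 17/15 + ... + 17/6 + 17/5 = 23.0557.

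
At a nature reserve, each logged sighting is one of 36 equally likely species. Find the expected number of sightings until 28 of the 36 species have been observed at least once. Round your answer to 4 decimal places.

Going from k to k+1 distinct takes a geometric number of sightings with mean 36/(36-k).
Sum over k = 0,...,27: E = 36/36 + 36/35 + 36/34 + ... + 36/10 + 36/9 = 52.44127.

52.4413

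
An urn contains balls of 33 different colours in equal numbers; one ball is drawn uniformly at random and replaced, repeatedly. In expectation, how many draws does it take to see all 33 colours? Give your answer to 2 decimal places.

134.93

The wait to go from k to k+1 distinct colours is geometric with mean 33/(33-k).
E[T] = 33/33 + 33/32 + 33/31 + ... + 33/2 + 33/1 = 33·H_{33}.
H_{33} = 4.089, so E[T] = 134.930.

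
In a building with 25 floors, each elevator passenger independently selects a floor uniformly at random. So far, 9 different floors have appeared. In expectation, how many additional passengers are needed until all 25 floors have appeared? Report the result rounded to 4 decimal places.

84.5182

The wait to go from k to k+1 distinct floors is geometric with mean 25/(25-k).
Sum over k = 9,...,24: E = 25/16 + 25/15 + 25/14 + ... + 25/2 + 25/1 = 84.51822.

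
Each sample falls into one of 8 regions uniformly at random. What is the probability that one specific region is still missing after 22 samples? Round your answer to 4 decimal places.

On each sample the fixed region fails to appear with probability 7/8.
P(still missing after 22) = (7/8)^22 = 0.05299.

0.0530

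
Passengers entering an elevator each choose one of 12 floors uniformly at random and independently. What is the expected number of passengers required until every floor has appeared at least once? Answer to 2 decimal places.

Split into phases: going from k distinct to k+1 distinct takes on average 12/(12-k) passengers.
E[T] = 12/12 + 12/11 + 12/10 + ... + 12/2 + 12/1 = 12·H_{12}.
H_{12} = 3.103, so E[T] = 37.239.

37.24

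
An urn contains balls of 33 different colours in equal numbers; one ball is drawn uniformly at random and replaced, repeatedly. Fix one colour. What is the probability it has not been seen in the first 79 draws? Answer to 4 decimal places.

0.0880

Each draw misses the fixed colour with probability (33-1)/33 = 32/33, independently.
P(still missing after 79) = (32/33)^79 = 0.08795.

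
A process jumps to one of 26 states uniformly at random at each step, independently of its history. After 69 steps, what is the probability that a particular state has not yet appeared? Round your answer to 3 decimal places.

Each step misses the fixed state with probability (26-1)/26 = 25/26, independently.
P(still missing after 69) = (25/26)^69 = 0.0668.

0.067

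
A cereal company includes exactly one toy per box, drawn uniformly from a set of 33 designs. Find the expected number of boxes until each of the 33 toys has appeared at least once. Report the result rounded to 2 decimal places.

The wait to go from k to k+1 distinct toys is geometric with mean 33/(33-k).
E[T] = 33/33 + 33/32 + 33/31 + ... + 33/2 + 33/1 = 33·H_{33}.
H_{33} = 4.089, so E[T] = 134.930.

134.93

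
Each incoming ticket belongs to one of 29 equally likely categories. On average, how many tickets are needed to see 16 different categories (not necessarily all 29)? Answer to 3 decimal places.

Going from k to k+1 distinct takes a geometric number of tickets with mean 29/(29-k).
Sum over k = 0,...,15: E = 29/29 + 29/28 + 29/27 + ... + 29/15 + 29/14 = 22.6641.

22.664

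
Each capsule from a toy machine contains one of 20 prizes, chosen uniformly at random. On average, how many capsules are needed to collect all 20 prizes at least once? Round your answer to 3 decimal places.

71.955

The wait to go from k to k+1 distinct prizes is geometric with mean 20/(20-k).
E[T] = 20/20 + 20/19 + 20/18 + ... + 20/2 + 20/1 = 20·H_{20}.
H_{20} = 3.5977, so E[T] = 71.9548.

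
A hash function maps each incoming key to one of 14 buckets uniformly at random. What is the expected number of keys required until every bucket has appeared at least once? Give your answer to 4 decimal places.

45.5219

After k distinct buckets have appeared, the next key gives a new one with probability (14-k)/14, so the expected wait for the (k+1)-th is 14/(14-k).
E[T] = 14/14 + 14/13 + 14/12 + ... + 14/2 + 14/1 = 14·H_{14}.
H_{14} = 3.25156, so E[T] = 45.52187.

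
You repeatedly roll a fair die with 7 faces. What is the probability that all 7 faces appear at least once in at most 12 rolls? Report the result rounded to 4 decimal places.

0.2285

Let A_i be the event that face i is missing after 12 rolls. By inclusion–exclusion on the A_i,
P(all seen) = Σ_{j=0}^{7} (-1)^j C(7,j)((7-j)/7)^12
= 1.00000 - 1.10087 + 0.37041 - 0.04242 + 0.00134 - 0.00001 + 0.00000 - 0.00000
= 0.22845.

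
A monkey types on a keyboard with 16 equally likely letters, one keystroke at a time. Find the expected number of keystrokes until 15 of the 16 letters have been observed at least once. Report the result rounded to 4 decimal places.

38.0917

Going from k to k+1 distinct takes a geometric number of keystrokes with mean 16/(16-k).
Sum over k = 0,...,14: E = 16/16 + 16/15 + 16/14 + ... + 16/3 + 16/2 = 38.09166.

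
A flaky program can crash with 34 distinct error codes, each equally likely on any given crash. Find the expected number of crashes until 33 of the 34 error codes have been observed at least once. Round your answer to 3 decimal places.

Going from k to k+1 distinct takes a geometric number of crashes with mean 34/(34-k).
Sum over k = 0,...,32: E = 34/34 + 34/33 + 34/32 + ... + 34/3 + 34/2 = 106.0191.

106.019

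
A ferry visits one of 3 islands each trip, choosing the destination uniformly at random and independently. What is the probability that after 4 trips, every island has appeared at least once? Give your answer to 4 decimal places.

By inclusion–exclusion over which islands are missing,
P(all seen) = Σ_{j=0}^{3} (-1)^j C(3,j)((3-j)/3)^4
= 1.00000 - 0.59259 + 0.03704 - 0.00000
= 0.44444.

0.4444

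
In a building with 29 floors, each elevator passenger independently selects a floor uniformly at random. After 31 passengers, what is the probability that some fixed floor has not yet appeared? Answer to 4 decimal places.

On each passenger the fixed floor fails to appear with probability 28/29.
P(still missing after 31) = (28/29)^31 = 0.33695.

0.3369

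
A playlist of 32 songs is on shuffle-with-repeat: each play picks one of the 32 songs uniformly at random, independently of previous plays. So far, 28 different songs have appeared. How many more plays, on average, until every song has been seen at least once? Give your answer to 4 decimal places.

66.6667

The wait to go from k to k+1 distinct songs is geometric with mean 32/(32-k).
Sum over k = 28,...,31: E = 32/4 + 32/3 + 32/2 + 32/1 = 66.66667.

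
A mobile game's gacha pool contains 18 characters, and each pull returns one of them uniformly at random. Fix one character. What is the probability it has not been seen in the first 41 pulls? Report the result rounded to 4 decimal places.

On each pull the fixed character fails to appear with probability 17/18.
P(still missing after 41) = (17/18)^41 = 0.09599.

0.0960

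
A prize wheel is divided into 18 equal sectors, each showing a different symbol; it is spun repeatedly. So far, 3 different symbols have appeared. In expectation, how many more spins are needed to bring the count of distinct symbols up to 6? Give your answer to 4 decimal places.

3.8703

From k distinct to k+1 distinct takes on average 18/(18-k) spins.
Sum over k = 3,...,5: E = 18/15 + 18/14 + 18/13 = 3.87033.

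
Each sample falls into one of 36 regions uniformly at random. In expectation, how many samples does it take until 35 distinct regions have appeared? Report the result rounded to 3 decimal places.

114.284

With k distinct regions already seen, the next new one arrives after an expected 36/(36-k) samples.
Sum over k = 0,...,34: E = 36/36 + 36/35 + 36/34 + ... + 36/3 + 36/2 = 114.2841.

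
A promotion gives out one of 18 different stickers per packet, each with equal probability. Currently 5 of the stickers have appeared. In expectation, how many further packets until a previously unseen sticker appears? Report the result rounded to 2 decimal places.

1.38

The number of packets until the next new sticker is geometric with success probability 13/18, so its mean is 18/13.
E = 18/13 = 1.385.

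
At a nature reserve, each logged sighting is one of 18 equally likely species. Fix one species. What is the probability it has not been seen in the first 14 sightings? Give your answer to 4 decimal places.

Each sighting misses the fixed species with probability (18-1)/18 = 17/18, independently.
P(still missing after 14) = (17/18)^14 = 0.44923.

0.4492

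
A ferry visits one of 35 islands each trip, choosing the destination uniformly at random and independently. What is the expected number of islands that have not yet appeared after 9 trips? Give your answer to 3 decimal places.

26.963

For each island, P(unseen after 9) = (34/35)^9 = 0.7704.
By linearity of expectation, E[unseen] = 35·(34/35)^9 = 26.9629.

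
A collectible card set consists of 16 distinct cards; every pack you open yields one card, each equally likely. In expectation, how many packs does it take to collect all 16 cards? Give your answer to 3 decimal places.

The wait to go from k to k+1 distinct cards is geometric with mean 16/(16-k).
E[T] = 16/16 + 16/15 + 16/14 + ... + 16/2 + 16/1 = 16·H_{16}.
H_{16} = 3.3807, so E[T] = 54.0917.

54.092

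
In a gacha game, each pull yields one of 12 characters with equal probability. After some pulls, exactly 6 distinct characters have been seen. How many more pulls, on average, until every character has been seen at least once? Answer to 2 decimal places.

The wait to go from k to k+1 distinct characters is geometric with mean 12/(12-k).
Sum over k = 6,...,11: E = 12/6 + 12/5 + 12/4 + 12/3 + 12/2 + 12/1 = 29.400.

29.40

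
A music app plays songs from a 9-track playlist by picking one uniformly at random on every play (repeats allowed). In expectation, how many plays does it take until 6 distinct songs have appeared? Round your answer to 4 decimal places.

Going from k to k+1 distinct takes a geometric number of plays with mean 9/(9-k).
Sum over k = 0,...,5: E = 9/9 + 9/8 + 9/7 + 9/6 + 9/5 + 9/4 = 8.96071.

8.9607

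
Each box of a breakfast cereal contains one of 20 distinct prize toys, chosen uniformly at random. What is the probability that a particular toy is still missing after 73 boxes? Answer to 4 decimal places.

0.0236

On each box the fixed toy fails to appear with probability 19/20.
P(still missing after 73) = (19/20)^73 = 0.02365.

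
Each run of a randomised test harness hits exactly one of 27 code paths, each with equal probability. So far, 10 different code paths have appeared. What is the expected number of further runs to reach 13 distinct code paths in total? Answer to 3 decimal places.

5.076

With k distinct code paths already seen, the next new one takes an expected 27/(27-k) runs.
Sum over k = 10,...,12: E = 27/17 + 27/16 + 27/15 = 5.0757.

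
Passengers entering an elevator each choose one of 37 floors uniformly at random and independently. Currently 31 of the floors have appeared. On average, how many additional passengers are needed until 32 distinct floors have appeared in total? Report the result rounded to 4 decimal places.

6.1667

With k distinct floors already seen, the next new one takes an expected 37/(37-k) passengers.
Only the k = 31 term is needed: E = 37/6 = 6.16667.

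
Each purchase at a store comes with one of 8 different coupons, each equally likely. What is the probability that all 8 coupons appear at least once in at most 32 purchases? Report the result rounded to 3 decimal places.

0.891

Let A_i be the event that coupon i is missing after 32 purchases. By inclusion–exclusion on the A_i,
P(all seen) = Σ_{j=0}^{8} (-1)^j C(8,j)((8-j)/8)^32
= 1.0000 - 0.1115 + 0.0028 - 0.0000 + 0.0000 - 0.0000 + 0.0000 - 0.0000 + 0.0000
= 0.8913.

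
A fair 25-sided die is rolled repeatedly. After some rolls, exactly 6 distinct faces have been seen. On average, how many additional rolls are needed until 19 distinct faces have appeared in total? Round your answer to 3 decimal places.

27.443

The wait to go from k to k+1 distinct faces is geometric with mean 25/(25-k).
Sum over k = 6,...,18: E = 25/19 + 25/18 + 25/17 + ... + 25/8 + 25/7 = 27.4435.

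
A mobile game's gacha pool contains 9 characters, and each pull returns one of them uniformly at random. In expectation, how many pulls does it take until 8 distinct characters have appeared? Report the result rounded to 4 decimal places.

With k distinct characters already seen, the next new one arrives after an expected 9/(9-k) pulls.
Sum over k = 0,...,7: E = 9/9 + 9/8 + 9/7 + ... + 9/3 + 9/2 = 16.46071.

16.4607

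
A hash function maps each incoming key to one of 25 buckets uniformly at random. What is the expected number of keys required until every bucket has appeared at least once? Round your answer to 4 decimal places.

The wait to go from k to k+1 distinct buckets is geometric with mean 25/(25-k).
E[T] = 25/25 + 25/24 + 25/23 + ... + 25/2 + 25/1 = 25·H_{25}.
H_{25} = 3.81596, so E[T] = 95.39895.

95.3990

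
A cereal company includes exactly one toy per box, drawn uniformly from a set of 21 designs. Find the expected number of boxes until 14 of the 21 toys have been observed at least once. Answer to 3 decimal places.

With k distinct toys already seen, the next new one arrives after an expected 21/(21-k) boxes.
Sum over k = 0,...,13: E = 21/21 + 21/20 + 21/19 + ... + 21/9 + 21/8 = 22.1025.

22.103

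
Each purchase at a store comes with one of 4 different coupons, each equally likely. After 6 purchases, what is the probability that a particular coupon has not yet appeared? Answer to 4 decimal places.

0.1780

Each purchase misses the fixed coupon with probability (4-1)/4 = 3/4, independently.
P(still missing after 6) = (3/4)^6 = 0.17798.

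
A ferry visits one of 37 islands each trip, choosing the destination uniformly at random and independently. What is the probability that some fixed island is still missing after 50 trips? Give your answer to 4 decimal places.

0.2541

On each trip the fixed island fails to appear with probability 36/37.
P(still missing after 50) = (36/37)^50 = 0.25412.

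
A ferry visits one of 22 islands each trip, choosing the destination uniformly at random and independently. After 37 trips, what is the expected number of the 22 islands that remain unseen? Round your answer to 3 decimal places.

3.935

For each island, P(unseen after 37) = (21/22)^37 = 0.1788.
By linearity of expectation, E[unseen] = 22·(21/22)^37 = 3.9346.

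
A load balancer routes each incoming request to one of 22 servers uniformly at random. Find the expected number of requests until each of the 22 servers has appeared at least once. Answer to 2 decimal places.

81.20

The wait to go from k to k+1 distinct servers is geometric with mean 22/(22-k).
E[T] = 22/22 + 22/21 + 22/20 + ... + 22/2 + 22/1 = 22·H_{22}.
H_{22} = 3.691, so E[T] = 81.198.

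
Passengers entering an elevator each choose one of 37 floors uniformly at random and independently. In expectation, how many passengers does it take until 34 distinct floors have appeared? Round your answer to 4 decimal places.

87.6254

Going from k to k+1 distinct takes a geometric number of passengers with mean 37/(37-k).
Sum over k = 0,...,33: E = 37/37 + 37/36 + 37/35 + ... + 37/5 + 37/4 = 87.62536.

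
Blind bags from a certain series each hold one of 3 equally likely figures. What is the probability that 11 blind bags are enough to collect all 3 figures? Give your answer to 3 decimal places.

0.965

Let A_i be the event that figure i is missing after 11 blind bags. By inclusion–exclusion on the A_i,
P(all seen) = Σ_{j=0}^{3} (-1)^j C(3,j)((3-j)/3)^11
= 1.0000 - 0.0347 + 0.0000 - 0.0000
= 0.9653.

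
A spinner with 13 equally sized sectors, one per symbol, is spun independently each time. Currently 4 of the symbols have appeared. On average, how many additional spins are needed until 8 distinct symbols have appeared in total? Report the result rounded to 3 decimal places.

7.093

With k distinct symbols already seen, the next new one takes an expected 13/(13-k) spins.
Sum over k = 4,...,7: E = 13/9 + 13/8 + 13/7 + 13/6 = 7.0933.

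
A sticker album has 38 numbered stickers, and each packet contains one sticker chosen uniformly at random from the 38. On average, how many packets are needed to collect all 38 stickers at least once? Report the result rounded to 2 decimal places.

160.66

The wait to go from k to k+1 distinct stickers is geometric with mean 38/(38-k).
E[T] = 38/38 + 38/37 + 38/36 + ... + 38/2 + 38/1 = 38·H_{38}.
H_{38} = 4.228, so E[T] = 160.660.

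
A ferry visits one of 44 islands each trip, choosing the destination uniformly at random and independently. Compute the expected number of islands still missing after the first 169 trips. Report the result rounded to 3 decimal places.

For each island, P(unseen after 169) = (43/44)^169 = 0.0205.
By linearity of expectation, E[unseen] = 44·(43/44)^169 = 0.9039.

0.904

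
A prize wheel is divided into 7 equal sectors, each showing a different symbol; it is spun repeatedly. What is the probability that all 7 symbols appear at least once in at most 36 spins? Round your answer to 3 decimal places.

0.973

By inclusion–exclusion over which symbols are missing,
P(all seen) = Σ_{j=0}^{7} (-1)^j C(7,j)((7-j)/7)^36
= 1.0000 - 0.0272 + 0.0001 - 0.0000 + 0.0000 - 0.0000 + 0.0000 - 0.0000
= 0.9729.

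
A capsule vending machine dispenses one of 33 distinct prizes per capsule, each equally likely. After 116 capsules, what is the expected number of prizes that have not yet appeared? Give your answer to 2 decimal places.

0.93

For each prize, P(unseen after 116) = (32/33)^116 = 0.028.
By linearity of expectation, E[unseen] = 33·(32/33)^116 = 0.930.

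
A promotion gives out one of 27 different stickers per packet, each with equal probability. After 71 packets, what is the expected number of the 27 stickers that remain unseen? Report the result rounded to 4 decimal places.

1.8520

For each sticker, P(unseen after 71) = (26/27)^71 = 0.06859.
By linearity of expectation, E[unseen] = 27·(26/27)^71 = 1.85201.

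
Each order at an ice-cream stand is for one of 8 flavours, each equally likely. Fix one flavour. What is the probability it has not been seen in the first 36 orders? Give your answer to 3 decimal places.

Each order misses the fixed flavour with probability (8-1)/8 = 7/8, independently.
P(still missing after 36) = (7/8)^36 = 0.0082.

0.008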